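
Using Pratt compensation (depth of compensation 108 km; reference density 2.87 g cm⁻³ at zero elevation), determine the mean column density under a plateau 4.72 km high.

2.75 g cm⁻³

Pratt balance: ρ_ref D = ρ (D + h).
ρ = ρ_ref D/(D + h) = 2.87 × 108 km/(108 km + 4.72 km) = 2.75 g cm⁻³.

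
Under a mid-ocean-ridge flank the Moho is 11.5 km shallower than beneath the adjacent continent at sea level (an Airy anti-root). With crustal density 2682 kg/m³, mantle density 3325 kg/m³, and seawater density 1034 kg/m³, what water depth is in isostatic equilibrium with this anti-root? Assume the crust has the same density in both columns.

4.49 km

Replacing a thickness d of crust by seawater at the top must be balanced by replacing crust with mantle at the base: d (ρ_c − ρ_w) = a (ρ_m − ρ_c).
d = a (ρ_m − ρ_c)/(ρ_c − ρ_w) = 11.5 km × 643/1648 = 4.49 km.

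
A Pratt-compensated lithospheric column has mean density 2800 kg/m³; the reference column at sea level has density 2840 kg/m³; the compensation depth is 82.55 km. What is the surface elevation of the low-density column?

ρ_ref D = ρ (D + h) → h = D (ρ_ref − ρ)/ρ.
h = 82.55 km × (2840 − 2800)/2800 = 1.18 km.

1.18 km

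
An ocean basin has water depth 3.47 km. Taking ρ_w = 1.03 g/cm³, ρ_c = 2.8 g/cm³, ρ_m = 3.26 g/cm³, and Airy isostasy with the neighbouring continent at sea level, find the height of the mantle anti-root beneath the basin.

Isostatic balance requires: replacing crust with seawater at the top is compensated by replacing crust with mantle at the base: d (ρ_c − ρ_w) = a (ρ_m − ρ_c).
a = d (ρ_c − ρ_w)/(ρ_m − ρ_c) = 3.47 km × 1.77/0.46 = 13.4 km.

13.4 km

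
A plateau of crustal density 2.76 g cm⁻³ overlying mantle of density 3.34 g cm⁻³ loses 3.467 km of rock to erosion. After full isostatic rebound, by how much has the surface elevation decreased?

Rebound u = e ρ_c/ρ_m = 3.467 km × 2.76/3.34 = 2.865 km.
Net surface drop = e − u = 3.467 km − 2.865 km = e (ρ_m − ρ_c)/ρ_m = 0.602 km.

0.602 km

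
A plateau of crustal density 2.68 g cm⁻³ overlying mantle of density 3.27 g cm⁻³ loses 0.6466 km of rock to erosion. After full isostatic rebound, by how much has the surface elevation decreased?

0.117 km

Rebound u = e ρ_c/ρ_m = 0.6466 km × 2.68/3.27 = 0.5299 km.
Net surface drop = e − u = 0.6466 km − 0.5299 km = e (ρ_m − ρ_c)/ρ_m = 0.117 km.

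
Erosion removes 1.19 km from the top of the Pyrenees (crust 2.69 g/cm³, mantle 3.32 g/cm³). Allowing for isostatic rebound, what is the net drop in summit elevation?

Rebound u = e ρ_c/ρ_m = 1.19 km × 2.69/3.32 = 0.9642 km.
Net surface drop = e − u = 1.19 km − 0.9642 km = e (ρ_m − ρ_c)/ρ_m = 0.226 km.

0.226 km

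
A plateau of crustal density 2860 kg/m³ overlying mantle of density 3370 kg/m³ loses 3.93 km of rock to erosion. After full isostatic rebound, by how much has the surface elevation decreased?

Rebound u = e ρ_c/ρ_m = 3.93 km × 2860/3370 = 3.335 km.
Net surface drop = e − u = 3.93 km − 3.335 km = e (ρ_m − ρ_c)/ρ_m = 0.595 km.

0.595 km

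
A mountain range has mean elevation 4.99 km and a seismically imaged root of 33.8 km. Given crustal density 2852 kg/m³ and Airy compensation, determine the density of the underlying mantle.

3270 kg/m³

Airy balance: ρ_c h = (ρ_m − ρ_c) r → ρ_m = ρ_c (1 + h/r).
ρ_m = 2852 × (1 + 4.99 km/33.8 km) = 3270 kg/m³.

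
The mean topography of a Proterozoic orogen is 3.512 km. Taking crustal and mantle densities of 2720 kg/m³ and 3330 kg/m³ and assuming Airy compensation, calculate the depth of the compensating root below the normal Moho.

Isostatic balance requires: the weight of the topography is balanced by the buoyancy of the root, ρ_c h = (ρ_m − ρ_c) r.
r = h · ρ_c / (ρ_m − ρ_c) = 3.512 km × 2720 / (3330 − 2720) = 15.7 km.

15.7 km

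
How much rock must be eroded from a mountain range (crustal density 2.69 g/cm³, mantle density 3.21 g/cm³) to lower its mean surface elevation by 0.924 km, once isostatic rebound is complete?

Net drop Δ = e − u = e − e ρ_c/ρ_m = e (ρ_m − ρ_c)/ρ_m.
e = Δ ρ_m/(ρ_m − ρ_c) = 0.924 km × 3.21/0.52 = 5.7 km.

5.7 km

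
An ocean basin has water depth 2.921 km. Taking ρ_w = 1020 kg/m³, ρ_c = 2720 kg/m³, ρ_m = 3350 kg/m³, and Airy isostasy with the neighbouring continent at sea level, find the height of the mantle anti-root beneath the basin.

Isostatic balance requires: replacing crust with seawater at the top is compensated by replacing crust with mantle at the base: d (ρ_c − ρ_w) = a (ρ_m − ρ_c).
a = d (ρ_c − ρ_w)/(ρ_m − ρ_c) = 2.921 km × 1700/630 = 7.88 km.

7.88 km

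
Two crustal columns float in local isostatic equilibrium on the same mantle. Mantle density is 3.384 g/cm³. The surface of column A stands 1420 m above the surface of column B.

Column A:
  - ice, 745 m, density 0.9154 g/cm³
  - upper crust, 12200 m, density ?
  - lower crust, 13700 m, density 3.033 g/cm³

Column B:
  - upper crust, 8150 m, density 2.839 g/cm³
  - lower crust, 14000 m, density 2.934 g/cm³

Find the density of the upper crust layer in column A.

2.65 g/cm³

Take the compensation level at the base of the deeper column (depth z_c below the surface of column A) and equate Σ ρ_i t_i down to z_c; mantle fills any gap and the z_c terms cancel.
Column A: 745×0.9154 + 12200×ρ + 13700×3.033 + (z_c − 26645)×3.384
Column B: 1420×0 + 8150×2.839 + 14000×2.934 + (z_c − 1420 − 22150)×3.384
The z_c×3.384 term appears on both sides and cancels. Collect the known terms of each column as K = Σ(ρt)_known − 3.384 × (depth of known layers): K_A = 42234.073 − 3.384×26645 = −47932.607; K_B = 64213.85 − 3.384×(1420 + 22150) = −15547.03.
Balance: K_A + 12200×ρ = K_B, so ρ = (K_B − K_A)/12200 = 32385.6/12200 = 2.65 g/cm³.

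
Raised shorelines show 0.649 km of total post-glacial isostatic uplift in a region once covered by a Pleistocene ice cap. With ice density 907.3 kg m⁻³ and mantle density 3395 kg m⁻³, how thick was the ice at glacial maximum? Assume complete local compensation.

2.43 km

u = t ρ_ice/ρ_m → t = u ρ_m/ρ_ice = 0.649 km × 3395/907.3 = 2.43 km.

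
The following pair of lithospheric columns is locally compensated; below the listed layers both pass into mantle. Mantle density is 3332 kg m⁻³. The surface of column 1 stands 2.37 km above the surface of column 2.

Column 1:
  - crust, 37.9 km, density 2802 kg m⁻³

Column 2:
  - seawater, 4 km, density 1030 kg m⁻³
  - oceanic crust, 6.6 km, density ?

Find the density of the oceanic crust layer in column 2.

2880 kg m⁻³

Take the compensation level at the base of the deeper column (depth z_c below the surface of column 1) and equate Σ ρ_i t_i down to z_c; mantle fills any gap and the z_c terms cancel.
Column 1: 37.9×2802 + (z_c − 37.9)×3332
Column 2: 2.37×0 + 4×1030 + 6.6×ρ + (z_c − 2.37 − 10.6)×3332
The z_c×3332 term appears on both sides and cancels. Collect the known terms of each column as K = Σ(ρt)_known − 3332 × (depth of known layers): K_1 = 106195.8 − 3332×37.9 = −20087; K_2 = 4120 − 3332×(2.37 + 10.6) = −39096.04.
Balance: K_1 = K_2 + 6.6×ρ, so ρ = (K_1 − K_2)/6.6 = 19009/6.6 = 2880 kg m⁻³.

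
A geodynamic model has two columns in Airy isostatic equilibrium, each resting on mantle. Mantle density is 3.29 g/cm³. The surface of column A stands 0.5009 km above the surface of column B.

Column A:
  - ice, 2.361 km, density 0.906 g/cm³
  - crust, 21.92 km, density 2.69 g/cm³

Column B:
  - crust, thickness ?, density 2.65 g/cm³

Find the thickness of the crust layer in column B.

26.8 km

Take the compensation level at the base of the deeper column (depth z_c below the surface of column A) and equate Σ ρ_i t_i down to z_c; mantle fills any gap and the z_c terms cancel.
Column A: 2.361×0.906 + 21.92×2.69 + (z_c − 24.281)×3.29
Column B: 0.5009×0 + x×2.65 + (z_c − 0.5009 − 0 − x)×3.29
The z_c×3.29 term appears on both sides and cancels. Collect the known terms of each column as K = Σ(ρt)_known − 3.29 × (depth of known layers): K_A = 61.103866 − 3.29×24.281 = −18.780624; K_B = 0 − 3.29×(0.5009 + 0) = −1.647961.
Balance: K_A = K_B − x×(3.29 − 2.65), so x = (K_B − K_A)/(3.29 − 2.65) = 17.1327/0.64 = 26.8 km.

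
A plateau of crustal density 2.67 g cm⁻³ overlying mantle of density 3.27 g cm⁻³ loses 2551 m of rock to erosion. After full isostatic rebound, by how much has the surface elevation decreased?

468 m

Rebound u = e ρ_c/ρ_m = 2551 m × 2.67/3.27 = 2083 m.
Net surface drop = e − u = 2551 m − 2083 m = e (ρ_m − ρ_c)/ρ_m = 468 m.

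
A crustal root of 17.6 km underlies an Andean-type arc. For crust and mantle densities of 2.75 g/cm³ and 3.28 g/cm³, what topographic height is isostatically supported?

3.39 km

In Airy isostatic equilibrium: ρ_c h = (ρ_m − ρ_c) r.
h = r (ρ_m − ρ_c) / ρ_c = 17.6 km × (3.28 − 2.75) / 2.75 = 3.39 km.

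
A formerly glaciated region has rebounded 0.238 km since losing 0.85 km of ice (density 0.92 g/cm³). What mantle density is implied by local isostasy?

3.29 g/cm³

ρ_m = ρ_ice t / u = 0.92 × 0.85 km/0.238 km = 3.29 g/cm³.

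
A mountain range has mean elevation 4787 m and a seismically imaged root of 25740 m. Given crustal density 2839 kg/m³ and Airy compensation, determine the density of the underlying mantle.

Airy balance: ρ_c h = (ρ_m − ρ_c) r → ρ_m = ρ_c (1 + h/r).
ρ_m = 2839 × (1 + 4787 m/25740 m) = 3370 kg/m³.

3370 kg/m³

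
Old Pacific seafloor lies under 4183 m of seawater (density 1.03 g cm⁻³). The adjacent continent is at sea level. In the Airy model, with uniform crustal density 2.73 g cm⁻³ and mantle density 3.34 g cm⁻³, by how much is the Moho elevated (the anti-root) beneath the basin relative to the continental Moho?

By Archimedes' principle applied to the lithosphere: replacing crust with seawater at the top is compensated by replacing crust with mantle at the base: d (ρ_c − ρ_w) = a (ρ_m − ρ_c).
a = d (ρ_c − ρ_w)/(ρ_m − ρ_c) = 4183 m × 1.7/0.61 = 11700 m.

11700 m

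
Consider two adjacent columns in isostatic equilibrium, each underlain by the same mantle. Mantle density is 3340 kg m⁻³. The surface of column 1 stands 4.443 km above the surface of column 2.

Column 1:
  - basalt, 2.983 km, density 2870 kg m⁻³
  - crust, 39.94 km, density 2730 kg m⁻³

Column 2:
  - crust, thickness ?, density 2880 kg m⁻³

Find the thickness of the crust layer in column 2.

Take the compensation level at the base of the deeper column (depth z_c below the surface of column 1) and equate Σ ρ_i t_i down to z_c; mantle fills any gap and the z_c terms cancel.
Column 1: 2.983×2870 + 39.94×2730 + (z_c − 42.923)×3340
Column 2: 4.443×0 + x×2880 + (z_c − 4.443 − 0 − x)×3340
The z_c×3340 term appears on both sides and cancels. Collect the known terms of each column as K = Σ(ρt)_known − 3340 × (depth of known layers): K_1 = 117597.41 − 3340×42.923 = −25765.41; K_2 = 0 − 3340×(4.443 + 0) = −14839.62.
Balance: K_1 = K_2 − x×(3340 − 2880), so x = (K_2 − K_1)/(3340 − 2880) = 10925.8/460 = 23.8 km.

23.8 km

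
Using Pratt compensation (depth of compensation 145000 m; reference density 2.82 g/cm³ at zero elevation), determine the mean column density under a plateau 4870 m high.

Pratt balance: ρ_ref D = ρ (D + h).
ρ = ρ_ref D/(D + h) = 2.82 × 145000 m/(145000 m + 4870 m) = 2.73 g/cm³.

2.73 g/cm³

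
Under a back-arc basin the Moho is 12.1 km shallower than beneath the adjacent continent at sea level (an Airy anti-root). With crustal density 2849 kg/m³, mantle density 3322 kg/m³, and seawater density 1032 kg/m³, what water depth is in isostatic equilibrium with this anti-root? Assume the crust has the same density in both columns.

Replacing a thickness d of crust by seawater at the top must be balanced by replacing crust with mantle at the base: d (ρ_c − ρ_w) = a (ρ_m − ρ_c).
d = a (ρ_m − ρ_c)/(ρ_c − ρ_w) = 12.1 km × 473/1817 = 3.15 km.

3.15 km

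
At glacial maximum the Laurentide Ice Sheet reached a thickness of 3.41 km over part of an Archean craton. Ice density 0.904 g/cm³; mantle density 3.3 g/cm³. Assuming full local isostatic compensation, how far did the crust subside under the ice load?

Balancing pressure at the compensation depth: the ice load ρ_ice t is balanced by mantle displaced below, ρ_m s.
s = t ρ_ice / ρ_m = 3.41 km × 0.904/3.3 = 0.934 km.

0.934 km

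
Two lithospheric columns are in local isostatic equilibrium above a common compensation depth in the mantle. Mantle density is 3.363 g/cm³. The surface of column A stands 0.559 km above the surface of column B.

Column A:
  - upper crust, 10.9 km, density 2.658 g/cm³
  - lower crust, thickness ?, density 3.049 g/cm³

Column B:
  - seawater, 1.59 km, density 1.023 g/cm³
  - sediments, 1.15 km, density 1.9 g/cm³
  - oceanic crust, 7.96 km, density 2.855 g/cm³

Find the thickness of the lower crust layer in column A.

11.6 km

Take the compensation level at the base of the deeper column (depth z_c below the surface of column A) and equate Σ ρ_i t_i down to z_c; mantle fills any gap and the z_c terms cancel.
Column A: 10.9×2.658 + x×3.049 + (z_c − 10.9 − x)×3.363
Column B: 0.559×0 + 1.59×1.023 + 1.15×1.9 + 7.96×2.855 + (z_c − 0.559 − 10.7)×3.363
The z_c×3.363 term appears on both sides and cancels. Collect the known terms of each column as K = Σ(ρt)_known − 3.363 × (depth of known layers): K_A = 28.9722 − 3.363×10.9 = −7.6845; K_B = 26.53737 − 3.363×(0.559 + 10.7) = −11.326647.
Balance: K_A − x×(3.363 − 3.049) = K_B, so x = (K_A − K_B)/(3.363 − 3.049) = 3.64215/0.314 = 11.6 km.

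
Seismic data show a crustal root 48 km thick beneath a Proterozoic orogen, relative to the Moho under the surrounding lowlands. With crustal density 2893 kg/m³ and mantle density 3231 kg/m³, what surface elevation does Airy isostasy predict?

5.61 km

Isostatic balance requires: ρ_c h = (ρ_m − ρ_c) r.
h = r (ρ_m − ρ_c) / ρ_c = 48 km × (3231 − 2893) / 2893 = 5.61 km.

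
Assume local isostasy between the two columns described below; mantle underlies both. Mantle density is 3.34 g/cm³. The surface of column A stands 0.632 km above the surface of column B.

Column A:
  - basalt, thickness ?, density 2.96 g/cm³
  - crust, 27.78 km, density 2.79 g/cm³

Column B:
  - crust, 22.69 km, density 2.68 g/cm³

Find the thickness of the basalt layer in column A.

Take the compensation level at the base of the deeper column (depth z_c below the surface of column A) and equate Σ ρ_i t_i down to z_c; mantle fills any gap and the z_c terms cancel.
Column A: x×2.96 + 27.78×2.79 + (z_c − 27.78 − x)×3.34
Column B: 0.632×0 + 22.69×2.68 + (z_c − 0.632 − 22.69)×3.34
The z_c×3.34 term appears on both sides and cancels. Collect the known terms of each column as K = Σ(ρt)_known − 3.34 × (depth of known layers): K_A = 77.5062 − 3.34×27.78 = −15.279; K_B = 60.8092 − 3.34×(0.632 + 22.69) = −17.08628.
Balance: K_A − x×(3.34 − 2.96) = K_B, so x = (K_A − K_B)/(3.34 − 2.96) = 1.80728/0.38 = 4.76 km.

4.76 km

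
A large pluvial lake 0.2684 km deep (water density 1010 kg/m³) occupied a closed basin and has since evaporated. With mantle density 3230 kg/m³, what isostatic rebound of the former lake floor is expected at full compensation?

u = d ρ_w/ρ_m = 0.2684 km × 1010/3230 = 0.0839 km.

0.0839 km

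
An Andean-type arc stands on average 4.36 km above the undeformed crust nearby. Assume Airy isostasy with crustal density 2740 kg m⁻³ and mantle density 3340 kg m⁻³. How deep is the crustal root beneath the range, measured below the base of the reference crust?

19.9 km

Equating mass per unit area of the two columns: the weight of the topography is balanced by the buoyancy of the root, ρ_c h = (ρ_m − ρ_c) r.
r = h · ρ_c / (ρ_m − ρ_c) = 4.36 km × 2740 / (3340 − 2740) = 19.9 km.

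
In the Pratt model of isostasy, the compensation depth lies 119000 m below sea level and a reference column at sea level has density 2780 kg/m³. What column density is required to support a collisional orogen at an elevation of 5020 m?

Pratt balance: ρ_ref D = ρ (D + h).
ρ = ρ_ref D/(D + h) = 2780 × 119000 m/(119000 m + 5020 m) = 2670 kg/m³.

2670 kg/m³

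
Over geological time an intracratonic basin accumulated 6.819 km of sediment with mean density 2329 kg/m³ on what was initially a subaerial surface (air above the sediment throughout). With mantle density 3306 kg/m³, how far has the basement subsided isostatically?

4.8 km

Subaerial load: s = t ρ_sed / ρ_m = 6.819 km × 2329/3306 = 4.8 km.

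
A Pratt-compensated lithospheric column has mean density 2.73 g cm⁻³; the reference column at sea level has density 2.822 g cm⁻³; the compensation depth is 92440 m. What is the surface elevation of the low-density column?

3120 m

ρ_ref D = ρ (D + h) → h = D (ρ_ref − ρ)/ρ.
h = 92440 m × (2.822 − 2.73)/2.73 = 3120 m.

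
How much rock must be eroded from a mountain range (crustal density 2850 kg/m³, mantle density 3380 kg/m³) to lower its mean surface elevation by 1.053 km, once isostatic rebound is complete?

Net drop Δ = e − u = e − e ρ_c/ρ_m = e (ρ_m − ρ_c)/ρ_m.
e = Δ ρ_m/(ρ_m − ρ_c) = 1.053 km × 3380/530 = 6.72 km.

6.72 km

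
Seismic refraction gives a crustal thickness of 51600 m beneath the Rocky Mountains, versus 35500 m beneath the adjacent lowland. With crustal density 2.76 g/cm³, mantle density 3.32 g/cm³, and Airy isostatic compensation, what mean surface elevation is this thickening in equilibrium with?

Excess crust Δ = 51600 m − 35500 m = 16100 m, split between elevation h and root r with h + r = Δ.
Airy balance ρ_c h = (ρ_m − ρ_c) r gives r = h ρ_c/(ρ_m − ρ_c), so h (1 + ρ_c/(ρ_m − ρ_c)) = Δ, i.e. h = Δ (ρ_m − ρ_c)/ρ_m.
h = 16100 m × 0.56/3.32 = 2720 m.

2720 m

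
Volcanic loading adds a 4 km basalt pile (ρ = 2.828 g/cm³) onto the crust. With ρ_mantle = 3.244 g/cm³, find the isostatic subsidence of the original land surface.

Subaerial loading: s = t ρ_load / ρ_m.
s = 4 km × 2.828/3.244 = 3.49 km.

3.49 km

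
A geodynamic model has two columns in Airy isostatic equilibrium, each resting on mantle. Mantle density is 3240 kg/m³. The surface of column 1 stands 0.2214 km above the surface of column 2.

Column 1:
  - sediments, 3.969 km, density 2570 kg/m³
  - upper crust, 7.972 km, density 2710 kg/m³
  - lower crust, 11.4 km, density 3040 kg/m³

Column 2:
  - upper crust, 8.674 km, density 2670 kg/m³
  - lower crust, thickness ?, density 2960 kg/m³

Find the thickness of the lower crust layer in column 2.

Take the compensation level at the base of the deeper column (depth z_c below the surface of column 1) and equate Σ ρ_i t_i down to z_c; mantle fills any gap and the z_c terms cancel.
Column 1: 3.969×2570 + 7.972×2710 + 11.4×3040 + (z_c − 23.341)×3240
Column 2: 0.2214×0 + 8.674×2670 + x×2960 + (z_c − 0.2214 − 8.674 − x)×3240
The z_c×3240 term appears on both sides and cancels. Collect the known terms of each column as K = Σ(ρt)_known − 3240 × (depth of known layers): K_1 = 66460.45 − 3240×23.341 = −9164.39; K_2 = 23159.58 − 3240×(0.2214 + 8.674) = −5661.516.
Balance: K_1 = K_2 − x×(3240 − 2960), so x = (K_2 − K_1)/(3240 − 2960) = 3502.87/280 = 12.5 km.

12.5 km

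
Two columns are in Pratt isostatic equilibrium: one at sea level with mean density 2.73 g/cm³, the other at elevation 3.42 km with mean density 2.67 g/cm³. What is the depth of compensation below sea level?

ρ_ref D = ρ (D + h) → D (ρ_ref − ρ) = ρ h.
D = ρ h/(ρ_ref − ρ) = 2.67 × 3.42 km/(2.73 − 2.67) = 152 km.

152 km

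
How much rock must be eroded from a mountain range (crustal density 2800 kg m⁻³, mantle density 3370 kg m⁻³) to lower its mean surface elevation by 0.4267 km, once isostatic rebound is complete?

2.52 km

Net drop Δ = e − u = e − e ρ_c/ρ_m = e (ρ_m − ρ_c)/ρ_m.
e = Δ ρ_m/(ρ_m − ρ_c) = 0.4267 km × 3370/570 = 2.52 km.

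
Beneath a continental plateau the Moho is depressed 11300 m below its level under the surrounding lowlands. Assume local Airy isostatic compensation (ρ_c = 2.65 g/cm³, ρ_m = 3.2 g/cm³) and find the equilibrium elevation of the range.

Isostatic balance requires: ρ_c h = (ρ_m − ρ_c) r.
h = r (ρ_m − ρ_c) / ρ_c = 11300 m × (3.2 − 2.65) / 2.65 = 2350 m.

2350 m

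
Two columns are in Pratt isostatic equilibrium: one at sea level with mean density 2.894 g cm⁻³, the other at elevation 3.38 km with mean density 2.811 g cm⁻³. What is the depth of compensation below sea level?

114 km

ρ_ref D = ρ (D + h) → D (ρ_ref − ρ) = ρ h.
D = ρ h/(ρ_ref − ρ) = 2.811 × 3.38 km/(2.894 − 2.811) = 114 km.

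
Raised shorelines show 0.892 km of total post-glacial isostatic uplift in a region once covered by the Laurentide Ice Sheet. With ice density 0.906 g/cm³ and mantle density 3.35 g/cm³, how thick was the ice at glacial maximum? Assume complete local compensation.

3.3 km

u = t ρ_ice/ρ_m → t = u ρ_m/ρ_ice = 0.892 km × 3.35/0.906 = 3.3 km.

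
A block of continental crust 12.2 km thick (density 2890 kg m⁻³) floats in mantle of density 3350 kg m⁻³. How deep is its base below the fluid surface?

Draft d = t ρ_obj/ρ_fluid = 12.2 km × 2890/3350 = 10.5 km.

10.5 km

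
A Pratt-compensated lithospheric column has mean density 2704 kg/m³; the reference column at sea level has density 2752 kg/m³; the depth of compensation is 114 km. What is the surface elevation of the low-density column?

ρ_ref D = ρ (D + h) → h = D (ρ_ref − ρ)/ρ.
h = 114 km × (2752 − 2704)/2704 = 2.02 km.

2.02 km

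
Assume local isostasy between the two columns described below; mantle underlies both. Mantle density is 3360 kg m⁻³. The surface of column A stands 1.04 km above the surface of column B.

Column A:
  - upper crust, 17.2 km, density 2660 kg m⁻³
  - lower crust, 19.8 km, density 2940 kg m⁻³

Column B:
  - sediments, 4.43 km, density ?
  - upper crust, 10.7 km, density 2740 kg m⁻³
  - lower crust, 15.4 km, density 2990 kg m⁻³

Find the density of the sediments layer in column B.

2340 kg m⁻³

Take the compensation level at the base of the deeper column (depth z_c below the surface of column A) and equate Σ ρ_i t_i down to z_c; mantle fills any gap and the z_c terms cancel.
Column A: 17.2×2660 + 19.8×2940 + (z_c − 37)×3360
Column B: 1.04×0 + 4.43×ρ + 10.7×2740 + 15.4×2990 + (z_c − 1.04 − 30.53)×3360
The z_c×3360 term appears on both sides and cancels. Collect the known terms of each column as K = Σ(ρt)_known − 3360 × (depth of known layers): K_A = 103964 − 3360×37 = −20356; K_B = 75364 − 3360×(1.04 + 30.53) = −30711.2.
Balance: K_A = K_B + 4.43×ρ, so ρ = (K_A − K_B)/4.43 = 10355.2/4.43 = 2340 kg m⁻³.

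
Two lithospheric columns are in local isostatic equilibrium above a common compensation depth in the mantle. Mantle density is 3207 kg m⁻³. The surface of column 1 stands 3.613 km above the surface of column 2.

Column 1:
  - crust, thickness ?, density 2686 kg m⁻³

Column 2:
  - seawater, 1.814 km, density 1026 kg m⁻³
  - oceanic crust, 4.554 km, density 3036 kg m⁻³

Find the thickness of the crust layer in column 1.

Take the compensation level at the base of the deeper column (depth z_c below the surface of column 1) and equate Σ ρ_i t_i down to z_c; mantle fills any gap and the z_c terms cancel.
Column 1: x×2686 + (z_c − 0 − x)×3207
Column 2: 3.613×0 + 1.814×1026 + 4.554×3036 + (z_c − 3.613 − 6.368)×3207
The z_c×3207 term appears on both sides and cancels. Collect the known terms of each column as K = Σ(ρt)_known − 3207 × (depth of known layers): K_1 = 0 − 3207×0 = 0; K_2 = 15687.108 − 3207×(3.613 + 6.368) = −16321.959.
Balance: K_1 − x×(3207 − 2686) = K_2, so x = (K_1 − K_2)/(3207 − 2686) = 16322/521 = 31.3 km.

31.3 km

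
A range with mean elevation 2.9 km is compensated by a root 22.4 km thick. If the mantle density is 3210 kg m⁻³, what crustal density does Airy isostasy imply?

2840 kg m⁻³

ρ_c h = (ρ_m − ρ_c) r → ρ_c (h + r) = ρ_m r → ρ_c = ρ_m r / (h + r).
ρ_c = 3210 × 22.4 km / (2.9 km + 22.4 km) = 2840 kg m⁻³.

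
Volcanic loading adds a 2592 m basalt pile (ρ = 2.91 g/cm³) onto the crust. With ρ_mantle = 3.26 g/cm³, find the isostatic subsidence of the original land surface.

2310 m

Subaerial loading: s = t ρ_load / ρ_m.
s = 2592 m × 2.91/3.26 = 2310 m.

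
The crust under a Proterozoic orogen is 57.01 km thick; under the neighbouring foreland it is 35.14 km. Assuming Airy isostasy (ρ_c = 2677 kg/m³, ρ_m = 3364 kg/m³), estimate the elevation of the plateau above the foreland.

4.47 km

Excess crust Δ = 57.01 km − 35.14 km = 21.87 km, split between elevation h and root r with h + r = Δ.
Airy balance ρ_c h = (ρ_m − ρ_c) r gives r = h ρ_c/(ρ_m − ρ_c), so h (1 + ρ_c/(ρ_m − ρ_c)) = Δ, i.e. h = Δ (ρ_m − ρ_c)/ρ_m.
h = 21.87 km × 687/3364 = 4.47 km.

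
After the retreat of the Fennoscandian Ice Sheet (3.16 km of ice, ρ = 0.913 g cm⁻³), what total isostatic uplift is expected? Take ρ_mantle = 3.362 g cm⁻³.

0.858 km

Removing the load lets mantle flow back in; uplift u satisfies ρ_ice t = ρ_m u.
u = t ρ_ice/ρ_m = 3.16 km × 0.913/3.362 = 0.858 km.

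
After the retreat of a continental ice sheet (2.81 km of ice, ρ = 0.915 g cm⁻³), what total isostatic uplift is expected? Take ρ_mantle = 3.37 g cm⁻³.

0.763 km

Removing the load lets mantle flow back in; uplift u satisfies ρ_ice t = ρ_m u.
u = t ρ_ice/ρ_m = 2.81 km × 0.915/3.37 = 0.763 km.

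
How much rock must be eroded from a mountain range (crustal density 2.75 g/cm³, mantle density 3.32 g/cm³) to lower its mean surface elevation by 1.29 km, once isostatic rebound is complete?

7.51 km

Net drop Δ = e − u = e − e ρ_c/ρ_m = e (ρ_m − ρ_c)/ρ_m.
e = Δ ρ_m/(ρ_m − ρ_c) = 1.29 km × 3.32/0.57 = 7.51 km.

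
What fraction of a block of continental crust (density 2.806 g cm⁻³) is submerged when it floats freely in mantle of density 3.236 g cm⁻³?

Submerged fraction = ρ_obj/ρ_fluid = 2.806/3.236 = 0.867.

0.867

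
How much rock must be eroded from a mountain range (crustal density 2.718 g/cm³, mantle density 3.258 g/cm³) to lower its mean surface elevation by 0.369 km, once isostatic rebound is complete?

Net drop Δ = e − u = e − e ρ_c/ρ_m = e (ρ_m − ρ_c)/ρ_m.
e = Δ ρ_m/(ρ_m − ρ_c) = 0.369 km × 3.258/0.54 = 2.23 km.

2.23 km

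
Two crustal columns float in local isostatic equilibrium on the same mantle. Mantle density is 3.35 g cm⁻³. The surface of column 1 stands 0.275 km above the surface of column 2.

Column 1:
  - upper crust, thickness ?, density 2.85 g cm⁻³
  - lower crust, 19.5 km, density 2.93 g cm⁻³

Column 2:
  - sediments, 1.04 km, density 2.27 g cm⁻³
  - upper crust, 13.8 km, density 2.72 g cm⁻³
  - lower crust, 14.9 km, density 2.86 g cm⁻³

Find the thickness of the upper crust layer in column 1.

19.7 km

Take the compensation level at the base of the deeper column (depth z_c below the surface of column 1) and equate Σ ρ_i t_i down to z_c; mantle fills any gap and the z_c terms cancel.
Column 1: x×2.85 + 19.5×2.93 + (z_c − 19.5 − x)×3.35
Column 2: 0.275×0 + 1.04×2.27 + 13.8×2.72 + 14.9×2.86 + (z_c − 0.275 − 29.74)×3.35
The z_c×3.35 term appears on both sides and cancels. Collect the known terms of each column as K = Σ(ρt)_known − 3.35 × (depth of known layers): K_1 = 57.135 − 3.35×19.5 = −8.19; K_2 = 82.5108 − 3.35×(0.275 + 29.74) = −18.03945.
Balance: K_1 − x×(3.35 − 2.85) = K_2, so x = (K_1 − K_2)/(3.35 − 2.85) = 9.84945/0.5 = 19.7 km.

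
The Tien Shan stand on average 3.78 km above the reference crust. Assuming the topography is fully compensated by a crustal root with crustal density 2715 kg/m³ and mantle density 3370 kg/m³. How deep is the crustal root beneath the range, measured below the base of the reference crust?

By Archimedes' principle applied to the lithosphere: the weight of the topography is balanced by the buoyancy of the root, ρ_c h = (ρ_m − ρ_c) r.
r = h · ρ_c / (ρ_m − ρ_c) = 3.78 km × 2715 / (3370 − 2715) = 15.7 km.

15.7 km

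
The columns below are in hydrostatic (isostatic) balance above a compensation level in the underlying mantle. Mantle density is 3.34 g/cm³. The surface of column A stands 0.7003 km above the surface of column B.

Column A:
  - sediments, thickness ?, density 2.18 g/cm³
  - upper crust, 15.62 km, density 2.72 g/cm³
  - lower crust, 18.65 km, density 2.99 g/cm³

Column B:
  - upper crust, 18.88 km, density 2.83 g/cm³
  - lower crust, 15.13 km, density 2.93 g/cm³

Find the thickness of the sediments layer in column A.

Take the compensation level at the base of the deeper column (depth z_c below the surface of column A) and equate Σ ρ_i t_i down to z_c; mantle fills any gap and the z_c terms cancel.
Column A: x×2.18 + 15.62×2.72 + 18.65×2.99 + (z_c − 34.27 − x)×3.34
Column B: 0.7003×0 + 18.88×2.83 + 15.13×2.93 + (z_c − 0.7003 − 34.01)×3.34
The z_c×3.34 term appears on both sides and cancels. Collect the known terms of each column as K = Σ(ρt)_known − 3.34 × (depth of known layers): K_A = 98.2499 − 3.34×34.27 = −16.2119; K_B = 97.7613 − 3.34×(0.7003 + 34.01) = −18.171102.
Balance: K_A − x×(3.34 − 2.18) = K_B, so x = (K_A − K_B)/(3.34 − 2.18) = 1.9592/1.16 = 1.69 km.

1.69 km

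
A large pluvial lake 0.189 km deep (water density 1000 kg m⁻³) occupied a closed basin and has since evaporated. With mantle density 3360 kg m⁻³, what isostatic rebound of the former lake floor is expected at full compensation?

u = d ρ_w/ρ_m = 0.189 km × 1000/3360 = 0.0563 km.

0.0563 km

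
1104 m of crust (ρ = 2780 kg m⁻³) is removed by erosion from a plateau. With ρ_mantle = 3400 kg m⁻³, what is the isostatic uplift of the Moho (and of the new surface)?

903 m

Unloading: uplift u = e ρ_c/ρ_m = 1104 m × 2780/3400 = 903 m.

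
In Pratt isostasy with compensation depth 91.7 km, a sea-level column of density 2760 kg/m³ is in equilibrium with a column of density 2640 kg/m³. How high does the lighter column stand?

4.17 km

ρ_ref D = ρ (D + h) → h = D (ρ_ref − ρ)/ρ.
h = 91.7 km × (2760 − 2640)/2640 = 4.17 km.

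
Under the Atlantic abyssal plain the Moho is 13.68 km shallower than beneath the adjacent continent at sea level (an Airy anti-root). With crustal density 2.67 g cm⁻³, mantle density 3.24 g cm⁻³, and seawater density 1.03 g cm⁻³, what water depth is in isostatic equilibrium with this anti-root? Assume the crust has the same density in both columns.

4.75 km

Replacing a thickness d of crust by seawater at the top must be balanced by replacing crust with mantle at the base: d (ρ_c − ρ_w) = a (ρ_m − ρ_c).
d = a (ρ_m − ρ_c)/(ρ_c − ρ_w) = 13.68 km × 0.57/1.64 = 4.75 km.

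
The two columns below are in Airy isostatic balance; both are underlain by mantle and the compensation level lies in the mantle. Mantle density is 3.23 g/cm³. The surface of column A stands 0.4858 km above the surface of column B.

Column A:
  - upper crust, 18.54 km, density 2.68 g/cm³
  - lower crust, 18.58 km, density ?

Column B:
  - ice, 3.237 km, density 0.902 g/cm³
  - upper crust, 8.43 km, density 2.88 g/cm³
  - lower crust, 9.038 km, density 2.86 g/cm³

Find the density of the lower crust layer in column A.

Take the compensation level at the base of the deeper column (depth z_c below the surface of column A) and equate Σ ρ_i t_i down to z_c; mantle fills any gap and the z_c terms cancel.
Column A: 18.54×2.68 + 18.58×ρ + (z_c − 37.12)×3.23
Column B: 0.4858×0 + 3.237×0.902 + 8.43×2.88 + 9.038×2.86 + (z_c − 0.4858 − 20.705)×3.23
The z_c×3.23 term appears on both sides and cancels. Collect the known terms of each column as K = Σ(ρt)_known − 3.23 × (depth of known layers): K_A = 49.6872 − 3.23×37.12 = −70.2104; K_B = 53.046854 − 3.23×(0.4858 + 20.705) = −15.39943.
Balance: K_A + 18.58×ρ = K_B, so ρ = (K_B − K_A)/18.58 = 54.811/18.58 = 2.95 g/cm³.

2.95 g/cm³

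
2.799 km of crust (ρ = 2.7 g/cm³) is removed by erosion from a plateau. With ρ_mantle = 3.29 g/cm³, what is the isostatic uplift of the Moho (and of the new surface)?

2.3 km

Unloading: uplift u = e ρ_c/ρ_m = 2.799 km × 2.7/3.29 = 2.3 km.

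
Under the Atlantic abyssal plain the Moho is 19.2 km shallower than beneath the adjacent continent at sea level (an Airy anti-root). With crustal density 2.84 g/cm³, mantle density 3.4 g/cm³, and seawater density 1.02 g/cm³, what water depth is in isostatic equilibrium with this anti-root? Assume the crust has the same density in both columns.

Replacing a thickness d of crust by seawater at the top must be balanced by replacing crust with mantle at the base: d (ρ_c − ρ_w) = a (ρ_m − ρ_c).
d = a (ρ_m − ρ_c)/(ρ_c − ρ_w) = 19.2 km × 0.56/1.82 = 5.91 km.

5.91 km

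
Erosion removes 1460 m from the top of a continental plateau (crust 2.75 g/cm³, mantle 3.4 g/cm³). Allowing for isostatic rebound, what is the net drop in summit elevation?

279 m

Rebound u = e ρ_c/ρ_m = 1460 m × 2.75/3.4 = 1181 m.
Net surface drop = e − u = 1460 m − 1181 m = e (ρ_m − ρ_c)/ρ_m = 279 m.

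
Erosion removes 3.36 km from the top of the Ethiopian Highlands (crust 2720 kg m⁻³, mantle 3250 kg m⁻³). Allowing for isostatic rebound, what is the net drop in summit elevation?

0.548 km

Rebound u = e ρ_c/ρ_m = 3.36 km × 2720/3250 = 2.812 km.
Net surface drop = e − u = 3.36 km − 2.812 km = e (ρ_m − ρ_c)/ρ_m = 0.548 km.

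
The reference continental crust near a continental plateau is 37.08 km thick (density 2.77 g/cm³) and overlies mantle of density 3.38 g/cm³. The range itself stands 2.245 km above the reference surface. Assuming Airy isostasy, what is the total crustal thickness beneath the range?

Root depth r = h ρ_c / (ρ_m − ρ_c) = 2.245 km × 2.77 / 0.61 = 10.19 km.
Total thickness = T + h + r = 37.08 km + 2.245 km + 10.19 km = 49.5 km.

49.5 km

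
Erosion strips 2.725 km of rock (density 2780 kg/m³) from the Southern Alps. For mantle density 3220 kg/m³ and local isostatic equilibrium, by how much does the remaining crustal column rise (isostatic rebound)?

2.35 km

Unloading: uplift u = e ρ_c/ρ_m = 2.725 km × 2780/3220 = 2.35 km.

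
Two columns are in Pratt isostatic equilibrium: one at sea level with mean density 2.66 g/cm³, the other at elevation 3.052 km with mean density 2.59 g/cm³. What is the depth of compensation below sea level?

113 km

ρ_ref D = ρ (D + h) → D (ρ_ref − ρ) = ρ h.
D = ρ h/(ρ_ref − ρ) = 2.59 × 3.052 km/(2.66 − 2.59) = 113 km.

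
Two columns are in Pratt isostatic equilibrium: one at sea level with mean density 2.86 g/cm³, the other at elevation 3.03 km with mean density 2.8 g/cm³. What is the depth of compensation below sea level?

ρ_ref D = ρ (D + h) → D (ρ_ref − ρ) = ρ h.
D = ρ h/(ρ_ref − ρ) = 2.8 × 3.03 km/(2.86 − 2.8) = 141 km.

141 km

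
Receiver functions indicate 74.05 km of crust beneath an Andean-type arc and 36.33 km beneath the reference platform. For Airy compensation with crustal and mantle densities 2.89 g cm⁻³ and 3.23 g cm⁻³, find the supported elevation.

3.97 km

Excess crust Δ = 74.05 km − 36.33 km = 37.72 km, split between elevation h and root r with h + r = Δ.
Airy balance ρ_c h = (ρ_m − ρ_c) r gives r = h ρ_c/(ρ_m − ρ_c), so h (1 + ρ_c/(ρ_m − ρ_c)) = Δ, i.e. h = Δ (ρ_m − ρ_c)/ρ_m.
h = 37.72 km × 0.34/3.23 = 3.97 km.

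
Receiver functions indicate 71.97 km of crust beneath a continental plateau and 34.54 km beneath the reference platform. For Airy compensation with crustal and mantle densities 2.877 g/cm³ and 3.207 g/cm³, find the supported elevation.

Excess crust Δ = 71.97 km − 34.54 km = 37.43 km, split between elevation h and root r with h + r = Δ.
Airy balance ρ_c h = (ρ_m − ρ_c) r gives r = h ρ_c/(ρ_m − ρ_c), so h (1 + ρ_c/(ρ_m − ρ_c)) = Δ, i.e. h = Δ (ρ_m − ρ_c)/ρ_m.
h = 37.43 km × 0.33/3.207 = 3.85 km.

3.85 km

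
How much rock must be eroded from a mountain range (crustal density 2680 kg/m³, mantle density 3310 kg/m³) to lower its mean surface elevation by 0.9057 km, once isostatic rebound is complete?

4.76 km

Net drop Δ = e − u = e − e ρ_c/ρ_m = e (ρ_m − ρ_c)/ρ_m.
e = Δ ρ_m/(ρ_m − ρ_c) = 0.9057 km × 3310/630 = 4.76 km.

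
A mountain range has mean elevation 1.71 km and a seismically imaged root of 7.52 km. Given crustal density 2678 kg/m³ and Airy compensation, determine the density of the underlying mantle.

3290 kg/m³

Airy balance: ρ_c h = (ρ_m − ρ_c) r → ρ_m = ρ_c (1 + h/r).
ρ_m = 2678 × (1 + 1.71 km/7.52 km) = 3290 kg/m³.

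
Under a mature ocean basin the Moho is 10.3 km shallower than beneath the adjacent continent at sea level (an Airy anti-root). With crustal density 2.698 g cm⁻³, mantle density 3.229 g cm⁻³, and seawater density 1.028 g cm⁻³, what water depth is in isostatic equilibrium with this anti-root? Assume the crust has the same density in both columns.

Replacing a thickness d of crust by seawater at the top must be balanced by replacing crust with mantle at the base: d (ρ_c − ρ_w) = a (ρ_m − ρ_c).
d = a (ρ_m − ρ_c)/(ρ_c − ρ_w) = 10.3 km × 0.531/1.67 = 3.28 km.

3.28 km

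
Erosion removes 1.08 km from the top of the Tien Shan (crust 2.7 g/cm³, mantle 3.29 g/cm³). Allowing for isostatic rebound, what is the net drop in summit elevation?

Rebound u = e ρ_c/ρ_m = 1.08 km × 2.7/3.29 = 0.8863 km.
Net surface drop = e − u = 1.08 km − 0.8863 km = e (ρ_m − ρ_c)/ρ_m = 0.194 km.

0.194 km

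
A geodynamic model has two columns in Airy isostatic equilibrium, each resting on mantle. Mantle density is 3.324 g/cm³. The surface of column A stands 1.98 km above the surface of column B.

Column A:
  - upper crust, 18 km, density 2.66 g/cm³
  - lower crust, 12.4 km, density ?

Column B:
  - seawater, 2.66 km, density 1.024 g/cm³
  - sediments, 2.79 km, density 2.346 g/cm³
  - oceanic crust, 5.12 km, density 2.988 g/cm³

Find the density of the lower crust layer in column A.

2.9 g/cm³

Take the compensation level at the base of the deeper column (depth z_c below the surface of column A) and equate Σ ρ_i t_i down to z_c; mantle fills any gap and the z_c terms cancel.
Column A: 18×2.66 + 12.4×ρ + (z_c − 30.4)×3.324
Column B: 1.98×0 + 2.66×1.024 + 2.79×2.346 + 5.12×2.988 + (z_c − 1.98 − 10.57)×3.324
The z_c×3.324 term appears on both sides and cancels. Collect the known terms of each column as K = Σ(ρt)_known − 3.324 × (depth of known layers): K_A = 47.88 − 3.324×30.4 = −53.1696; K_B = 24.56774 − 3.324×(1.98 + 10.57) = −17.14846.
Balance: K_A + 12.4×ρ = K_B, so ρ = (K_B − K_A)/12.4 = 36.0211/12.4 = 2.9 g/cm³.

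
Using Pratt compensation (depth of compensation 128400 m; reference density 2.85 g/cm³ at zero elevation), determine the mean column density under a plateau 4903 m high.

2.75 g/cm³

Pratt balance: ρ_ref D = ρ (D + h).
ρ = ρ_ref D/(D + h) = 2.85 × 128400 m/(128400 m + 4903 m) = 2.75 g/cm³.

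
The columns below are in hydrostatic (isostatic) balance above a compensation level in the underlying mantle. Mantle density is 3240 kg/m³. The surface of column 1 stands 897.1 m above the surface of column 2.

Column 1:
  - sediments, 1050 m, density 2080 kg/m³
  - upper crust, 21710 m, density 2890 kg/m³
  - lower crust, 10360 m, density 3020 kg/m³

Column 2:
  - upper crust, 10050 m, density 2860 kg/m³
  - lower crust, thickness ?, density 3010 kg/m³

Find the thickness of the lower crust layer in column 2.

19000 m

Take the compensation level at the base of the deeper column (depth z_c below the surface of column 1) and equate Σ ρ_i t_i down to z_c; mantle fills any gap and the z_c terms cancel.
Column 1: 1050×2080 + 21710×2890 + 10360×3020 + (z_c − 33120)×3240
Column 2: 897.1×0 + 10050×2860 + x×3010 + (z_c − 897.1 − 10050 − x)×3240
The z_c×3240 term appears on both sides and cancels. Collect the known terms of each column as K = Σ(ρt)_known − 3240 × (depth of known layers): K_1 = 96213100 − 3240×33120 = −11095700; K_2 = 28743000 − 3240×(897.1 + 10050) = −6725604.
Balance: K_1 = K_2 − x×(3240 − 3010), so x = (K_2 − K_1)/(3240 − 3010) = 4370100/230 = 19000 m.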